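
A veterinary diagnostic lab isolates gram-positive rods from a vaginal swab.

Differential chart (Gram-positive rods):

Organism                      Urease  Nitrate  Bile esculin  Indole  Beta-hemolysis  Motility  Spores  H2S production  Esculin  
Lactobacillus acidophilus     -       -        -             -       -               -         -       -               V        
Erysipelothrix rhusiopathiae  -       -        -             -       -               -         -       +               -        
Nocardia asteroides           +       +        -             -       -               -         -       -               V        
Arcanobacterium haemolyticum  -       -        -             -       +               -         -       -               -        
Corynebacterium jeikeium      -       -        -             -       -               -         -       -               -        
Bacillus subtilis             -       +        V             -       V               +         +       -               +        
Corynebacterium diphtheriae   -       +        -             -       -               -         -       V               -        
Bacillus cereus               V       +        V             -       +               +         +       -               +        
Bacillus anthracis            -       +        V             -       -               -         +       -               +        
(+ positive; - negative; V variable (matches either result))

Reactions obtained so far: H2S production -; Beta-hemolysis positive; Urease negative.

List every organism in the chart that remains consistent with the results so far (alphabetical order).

Arcanobacterium haemolyticum, Bacillus cereus, Bacillus subtilis

Beta-hemolysis +: excludes 6 organisms — 3 left.
Urease -: all 3 remaining candidates are consistent.
H2S production -: all 3 remaining candidates are consistent.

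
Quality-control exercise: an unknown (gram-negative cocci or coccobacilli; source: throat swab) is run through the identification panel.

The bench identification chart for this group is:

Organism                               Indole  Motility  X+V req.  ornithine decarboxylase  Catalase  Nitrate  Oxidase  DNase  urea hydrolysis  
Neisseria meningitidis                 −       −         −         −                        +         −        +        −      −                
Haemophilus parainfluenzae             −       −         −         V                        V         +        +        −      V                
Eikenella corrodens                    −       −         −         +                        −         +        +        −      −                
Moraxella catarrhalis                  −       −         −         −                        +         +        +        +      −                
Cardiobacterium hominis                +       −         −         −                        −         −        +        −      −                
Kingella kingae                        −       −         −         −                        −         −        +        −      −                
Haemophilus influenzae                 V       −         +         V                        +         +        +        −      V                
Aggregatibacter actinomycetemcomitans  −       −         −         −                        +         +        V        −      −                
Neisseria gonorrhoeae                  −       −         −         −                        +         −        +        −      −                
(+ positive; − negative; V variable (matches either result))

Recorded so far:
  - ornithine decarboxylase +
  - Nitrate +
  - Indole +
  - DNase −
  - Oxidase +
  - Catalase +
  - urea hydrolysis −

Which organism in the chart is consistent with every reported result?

urea hydrolysis −: all 9 remaining candidates are consistent.
Oxidase +: all 9 remaining candidates are consistent.
Catalase +: excludes Eikenella corrodens, Cardiobacterium hominis, Kingella kingae — 6 left.
Indole +: excludes 5 organisms — 1 left.
DNase −: the one remaining candidate is consistent.
Nitrate +: the one remaining candidate is consistent.
ornithine decarboxylase +: the one remaining candidate is consistent.

Haemophilus influenzae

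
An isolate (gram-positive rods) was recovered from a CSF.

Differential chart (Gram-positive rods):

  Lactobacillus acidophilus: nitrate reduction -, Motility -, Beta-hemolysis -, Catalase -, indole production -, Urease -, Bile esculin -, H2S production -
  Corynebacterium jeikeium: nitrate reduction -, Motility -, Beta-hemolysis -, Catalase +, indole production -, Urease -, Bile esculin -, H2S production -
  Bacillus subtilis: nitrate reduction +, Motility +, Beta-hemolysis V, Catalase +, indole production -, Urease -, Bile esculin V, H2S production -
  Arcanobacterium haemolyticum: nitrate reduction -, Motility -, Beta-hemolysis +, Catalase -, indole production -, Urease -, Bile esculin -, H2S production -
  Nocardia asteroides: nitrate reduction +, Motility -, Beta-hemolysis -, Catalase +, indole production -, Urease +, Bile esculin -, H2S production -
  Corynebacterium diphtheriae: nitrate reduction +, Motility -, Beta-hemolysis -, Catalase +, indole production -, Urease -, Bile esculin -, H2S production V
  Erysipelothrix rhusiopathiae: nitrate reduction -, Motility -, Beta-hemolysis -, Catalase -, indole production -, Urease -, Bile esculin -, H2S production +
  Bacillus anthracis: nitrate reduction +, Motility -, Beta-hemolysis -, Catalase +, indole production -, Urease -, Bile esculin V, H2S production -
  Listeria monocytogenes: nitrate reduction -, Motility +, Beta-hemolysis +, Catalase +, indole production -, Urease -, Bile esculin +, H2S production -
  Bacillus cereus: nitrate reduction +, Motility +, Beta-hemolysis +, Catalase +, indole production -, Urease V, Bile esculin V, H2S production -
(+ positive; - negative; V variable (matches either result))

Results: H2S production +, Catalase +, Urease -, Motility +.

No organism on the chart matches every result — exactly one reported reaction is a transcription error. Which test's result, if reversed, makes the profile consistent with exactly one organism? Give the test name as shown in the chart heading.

As reported, no row in the chart matches all 4 reactions.
Reversing Motility (to -) → unique match: Corynebacterium diphtheriae.
Reversing H2S production → 3 organisms match (not unique).
Reversing Catalase → still no organism matches.
Reversing Urease → still no organism matches.

Motility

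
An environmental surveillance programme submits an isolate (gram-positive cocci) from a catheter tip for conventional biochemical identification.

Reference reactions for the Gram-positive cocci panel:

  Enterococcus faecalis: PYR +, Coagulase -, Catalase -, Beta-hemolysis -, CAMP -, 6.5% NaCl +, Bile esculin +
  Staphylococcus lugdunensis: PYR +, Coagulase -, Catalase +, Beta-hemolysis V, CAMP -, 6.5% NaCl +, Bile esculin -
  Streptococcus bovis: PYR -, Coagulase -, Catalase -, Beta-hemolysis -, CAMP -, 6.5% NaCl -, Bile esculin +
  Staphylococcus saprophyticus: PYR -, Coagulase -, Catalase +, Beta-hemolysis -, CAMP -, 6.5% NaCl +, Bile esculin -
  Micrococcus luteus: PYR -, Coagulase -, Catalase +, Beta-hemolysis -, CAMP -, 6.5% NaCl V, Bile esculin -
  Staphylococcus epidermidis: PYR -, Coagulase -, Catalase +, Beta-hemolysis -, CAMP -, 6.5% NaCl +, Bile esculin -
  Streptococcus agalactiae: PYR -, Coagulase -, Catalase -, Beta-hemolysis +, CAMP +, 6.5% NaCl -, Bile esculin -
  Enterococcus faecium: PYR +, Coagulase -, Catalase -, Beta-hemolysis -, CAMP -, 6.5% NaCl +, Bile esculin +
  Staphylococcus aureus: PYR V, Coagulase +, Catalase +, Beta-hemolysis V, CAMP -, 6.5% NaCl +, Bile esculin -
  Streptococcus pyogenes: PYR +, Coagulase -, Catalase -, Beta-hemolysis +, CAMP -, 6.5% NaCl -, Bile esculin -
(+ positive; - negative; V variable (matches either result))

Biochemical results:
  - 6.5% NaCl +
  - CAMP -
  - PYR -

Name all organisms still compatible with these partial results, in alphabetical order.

PYR -: excludes Enterococcus faecalis, Staphylococcus lugdunensis, Enterococcus faecium, Streptococcus pyogenes — 6 left.
CAMP -: excludes Streptococcus agalactiae — 5 left.
6.5% NaCl +: excludes Streptococcus bovis — 4 left.

Micrococcus luteus, Staphylococcus aureus, Staphylococcus epidermidis, Staphylococcus saprophyticus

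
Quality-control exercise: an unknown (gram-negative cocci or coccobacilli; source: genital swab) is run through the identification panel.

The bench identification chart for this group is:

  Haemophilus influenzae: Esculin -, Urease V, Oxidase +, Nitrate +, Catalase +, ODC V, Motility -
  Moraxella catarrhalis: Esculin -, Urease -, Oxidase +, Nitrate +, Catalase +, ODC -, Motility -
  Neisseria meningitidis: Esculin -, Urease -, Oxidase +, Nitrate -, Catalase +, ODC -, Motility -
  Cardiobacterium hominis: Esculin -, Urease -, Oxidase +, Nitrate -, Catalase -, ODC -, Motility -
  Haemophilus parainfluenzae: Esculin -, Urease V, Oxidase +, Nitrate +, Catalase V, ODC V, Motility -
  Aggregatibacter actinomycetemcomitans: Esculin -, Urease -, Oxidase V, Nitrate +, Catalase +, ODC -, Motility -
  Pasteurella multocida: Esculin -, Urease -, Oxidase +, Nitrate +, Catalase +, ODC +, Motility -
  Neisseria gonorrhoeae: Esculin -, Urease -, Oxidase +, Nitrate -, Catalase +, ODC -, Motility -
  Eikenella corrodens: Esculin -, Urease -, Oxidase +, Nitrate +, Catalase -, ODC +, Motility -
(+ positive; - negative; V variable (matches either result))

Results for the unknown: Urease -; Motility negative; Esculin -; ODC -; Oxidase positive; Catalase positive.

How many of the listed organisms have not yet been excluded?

6

Oxidase +: all 9 remaining candidates are consistent.
Catalase +: excludes Cardiobacterium hominis, Eikenella corrodens — 7 left.
Esculin -: all 7 remaining candidates are consistent.
Motility -: all 7 remaining candidates are consistent.
ODC -: excludes Pasteurella multocida — 6 left.
Urease -: all 6 remaining candidates are consistent.
Still consistent: Aggregatibacter actinomycetemcomitans, Haemophilus influenzae, Haemophilus parainfluenzae, Moraxella catarrhalis, Neisseria gonorrhoeae, Neisseria meningitidis.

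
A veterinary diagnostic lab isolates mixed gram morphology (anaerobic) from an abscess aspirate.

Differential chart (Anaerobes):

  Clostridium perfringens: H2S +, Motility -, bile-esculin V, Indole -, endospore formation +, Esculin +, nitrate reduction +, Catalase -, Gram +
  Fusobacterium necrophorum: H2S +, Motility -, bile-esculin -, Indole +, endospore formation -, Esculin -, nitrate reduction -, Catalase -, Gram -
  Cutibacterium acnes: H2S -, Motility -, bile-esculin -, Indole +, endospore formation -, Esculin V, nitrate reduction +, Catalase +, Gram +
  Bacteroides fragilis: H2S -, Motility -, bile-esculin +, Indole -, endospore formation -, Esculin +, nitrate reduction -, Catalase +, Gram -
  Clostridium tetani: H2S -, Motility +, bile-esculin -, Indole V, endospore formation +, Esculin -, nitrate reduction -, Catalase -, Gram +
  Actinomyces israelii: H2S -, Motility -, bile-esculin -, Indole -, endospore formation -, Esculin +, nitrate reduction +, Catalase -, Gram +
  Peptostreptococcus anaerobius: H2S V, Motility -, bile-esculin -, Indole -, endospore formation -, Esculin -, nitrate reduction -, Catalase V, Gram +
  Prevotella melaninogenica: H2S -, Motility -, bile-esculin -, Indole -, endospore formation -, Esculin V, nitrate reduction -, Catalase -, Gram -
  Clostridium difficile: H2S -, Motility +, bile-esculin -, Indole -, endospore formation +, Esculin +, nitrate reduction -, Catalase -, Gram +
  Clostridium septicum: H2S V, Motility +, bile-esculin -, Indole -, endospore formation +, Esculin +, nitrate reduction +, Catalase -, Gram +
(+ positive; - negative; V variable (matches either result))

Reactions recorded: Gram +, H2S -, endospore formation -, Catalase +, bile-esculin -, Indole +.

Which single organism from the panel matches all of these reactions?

Cutibacterium acnes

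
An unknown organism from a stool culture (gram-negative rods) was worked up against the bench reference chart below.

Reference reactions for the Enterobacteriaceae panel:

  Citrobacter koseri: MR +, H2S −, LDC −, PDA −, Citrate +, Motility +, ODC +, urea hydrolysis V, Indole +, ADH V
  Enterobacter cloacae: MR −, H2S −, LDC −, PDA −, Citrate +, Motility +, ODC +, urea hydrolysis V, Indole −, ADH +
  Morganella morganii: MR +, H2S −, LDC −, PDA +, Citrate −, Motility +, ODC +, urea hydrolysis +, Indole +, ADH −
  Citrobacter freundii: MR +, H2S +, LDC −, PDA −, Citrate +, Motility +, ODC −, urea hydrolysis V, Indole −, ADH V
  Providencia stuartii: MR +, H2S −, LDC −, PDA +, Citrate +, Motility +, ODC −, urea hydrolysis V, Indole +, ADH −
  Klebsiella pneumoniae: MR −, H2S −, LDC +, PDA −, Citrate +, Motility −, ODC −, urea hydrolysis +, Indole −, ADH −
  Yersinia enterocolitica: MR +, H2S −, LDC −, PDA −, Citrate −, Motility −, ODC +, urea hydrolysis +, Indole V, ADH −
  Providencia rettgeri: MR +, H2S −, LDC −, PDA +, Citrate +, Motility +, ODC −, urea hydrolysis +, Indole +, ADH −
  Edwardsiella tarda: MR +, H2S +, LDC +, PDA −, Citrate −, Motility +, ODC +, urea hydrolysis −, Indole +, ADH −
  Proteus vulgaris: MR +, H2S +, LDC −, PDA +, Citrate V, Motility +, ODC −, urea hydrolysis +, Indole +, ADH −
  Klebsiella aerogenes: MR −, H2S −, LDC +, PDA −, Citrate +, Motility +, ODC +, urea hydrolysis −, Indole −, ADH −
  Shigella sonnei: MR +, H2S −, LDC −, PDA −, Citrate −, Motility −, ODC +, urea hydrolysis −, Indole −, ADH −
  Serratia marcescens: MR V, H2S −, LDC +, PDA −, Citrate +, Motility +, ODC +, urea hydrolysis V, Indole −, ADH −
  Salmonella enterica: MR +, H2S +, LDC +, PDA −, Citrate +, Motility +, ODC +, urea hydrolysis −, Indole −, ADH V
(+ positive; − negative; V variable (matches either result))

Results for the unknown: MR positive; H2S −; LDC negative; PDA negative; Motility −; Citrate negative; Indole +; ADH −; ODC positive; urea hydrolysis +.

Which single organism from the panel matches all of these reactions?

Yersinia enterocolitica

PDA −: excludes Morganella morganii, Providencia stuartii, Providencia rettgeri, Proteus vulgaris — 10 left.
ODC +: excludes Citrobacter freundii, Klebsiella pneumoniae — 8 left.
Motility −: excludes 6 organisms — 2 left.
ADH −: all 2 remaining candidates are consistent.
Indole +: excludes Shigella sonnei — 1 left.
LDC −: the one remaining candidate is consistent.
MR +: the one remaining candidate is consistent.
H2S −: the one remaining candidate is consistent.
Citrate −: the one remaining candidate is consistent.
urea hydrolysis +: the one remaining candidate is consistent.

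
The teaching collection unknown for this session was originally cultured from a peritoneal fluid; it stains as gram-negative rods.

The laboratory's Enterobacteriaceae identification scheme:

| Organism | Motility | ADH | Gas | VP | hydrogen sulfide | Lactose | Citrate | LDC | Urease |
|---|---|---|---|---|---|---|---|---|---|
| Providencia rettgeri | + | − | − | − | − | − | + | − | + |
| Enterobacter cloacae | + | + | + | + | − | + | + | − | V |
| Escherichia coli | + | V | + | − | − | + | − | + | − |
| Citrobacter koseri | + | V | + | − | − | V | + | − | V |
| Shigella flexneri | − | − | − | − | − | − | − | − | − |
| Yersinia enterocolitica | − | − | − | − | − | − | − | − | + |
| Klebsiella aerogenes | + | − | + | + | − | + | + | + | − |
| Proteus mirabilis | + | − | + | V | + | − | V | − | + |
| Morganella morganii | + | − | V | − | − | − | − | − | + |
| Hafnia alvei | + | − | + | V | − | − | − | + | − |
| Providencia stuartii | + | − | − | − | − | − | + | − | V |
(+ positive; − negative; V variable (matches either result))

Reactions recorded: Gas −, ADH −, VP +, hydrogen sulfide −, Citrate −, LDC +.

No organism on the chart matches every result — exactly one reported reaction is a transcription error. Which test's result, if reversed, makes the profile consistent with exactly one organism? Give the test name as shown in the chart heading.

Gas

As reported, no row in the chart matches all 6 reactions.
Reversing Citrate → still no organism matches.
Reversing Gas (to +) → unique match: Hafnia alvei.
Reversing ADH → still no organism matches.
Reversing VP → still no organism matches.
Reversing hydrogen sulfide → still no organism matches.
Reversing LDC → still no organism matches.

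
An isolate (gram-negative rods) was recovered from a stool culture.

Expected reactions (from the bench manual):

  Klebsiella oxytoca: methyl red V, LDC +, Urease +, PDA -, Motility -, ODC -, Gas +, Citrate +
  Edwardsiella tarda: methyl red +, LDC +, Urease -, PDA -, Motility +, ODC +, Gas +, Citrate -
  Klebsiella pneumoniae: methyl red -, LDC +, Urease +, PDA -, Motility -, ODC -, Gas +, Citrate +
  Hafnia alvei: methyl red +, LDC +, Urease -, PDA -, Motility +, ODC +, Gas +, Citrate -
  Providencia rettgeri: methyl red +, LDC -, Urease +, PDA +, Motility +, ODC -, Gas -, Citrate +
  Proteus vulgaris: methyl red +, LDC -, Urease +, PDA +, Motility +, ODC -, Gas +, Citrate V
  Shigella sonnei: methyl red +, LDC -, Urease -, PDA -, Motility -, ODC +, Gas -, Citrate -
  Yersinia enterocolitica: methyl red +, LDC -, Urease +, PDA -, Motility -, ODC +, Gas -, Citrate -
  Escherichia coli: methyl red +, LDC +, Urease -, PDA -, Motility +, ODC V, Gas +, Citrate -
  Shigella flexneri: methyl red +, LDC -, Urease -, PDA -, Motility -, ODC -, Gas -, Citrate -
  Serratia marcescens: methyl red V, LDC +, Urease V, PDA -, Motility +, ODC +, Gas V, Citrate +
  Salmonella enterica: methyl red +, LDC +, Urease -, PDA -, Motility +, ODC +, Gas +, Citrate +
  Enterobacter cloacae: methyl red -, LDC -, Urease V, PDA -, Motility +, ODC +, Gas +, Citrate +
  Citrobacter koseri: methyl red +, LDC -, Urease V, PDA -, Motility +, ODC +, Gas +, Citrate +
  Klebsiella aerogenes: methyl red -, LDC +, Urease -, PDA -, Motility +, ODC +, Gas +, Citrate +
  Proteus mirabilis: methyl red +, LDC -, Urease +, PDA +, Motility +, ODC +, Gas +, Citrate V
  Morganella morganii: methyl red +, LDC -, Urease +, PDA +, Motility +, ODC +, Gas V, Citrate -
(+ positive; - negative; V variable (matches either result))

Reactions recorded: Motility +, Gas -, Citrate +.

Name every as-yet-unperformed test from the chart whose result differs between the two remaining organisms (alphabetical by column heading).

LDC, ODC, PDA

Citrate +: excludes 7 organisms — 10 left.
Gas -: excludes 8 organisms — 2 left.
Motility +: all 2 remaining candidates are consistent.
Two candidates remain: Providencia rettgeri and Serratia marcescens.
  methyl red: + vs V — variable for at least one, does not separate.
  LDC: Providencia rettgeri -, Serratia marcescens + — discriminates.
  Urease: + vs V — variable for at least one, does not separate.
  PDA: Providencia rettgeri +, Serratia marcescens - — discriminates.
  ODC: Providencia rettgeri -, Serratia marcescens + — discriminates.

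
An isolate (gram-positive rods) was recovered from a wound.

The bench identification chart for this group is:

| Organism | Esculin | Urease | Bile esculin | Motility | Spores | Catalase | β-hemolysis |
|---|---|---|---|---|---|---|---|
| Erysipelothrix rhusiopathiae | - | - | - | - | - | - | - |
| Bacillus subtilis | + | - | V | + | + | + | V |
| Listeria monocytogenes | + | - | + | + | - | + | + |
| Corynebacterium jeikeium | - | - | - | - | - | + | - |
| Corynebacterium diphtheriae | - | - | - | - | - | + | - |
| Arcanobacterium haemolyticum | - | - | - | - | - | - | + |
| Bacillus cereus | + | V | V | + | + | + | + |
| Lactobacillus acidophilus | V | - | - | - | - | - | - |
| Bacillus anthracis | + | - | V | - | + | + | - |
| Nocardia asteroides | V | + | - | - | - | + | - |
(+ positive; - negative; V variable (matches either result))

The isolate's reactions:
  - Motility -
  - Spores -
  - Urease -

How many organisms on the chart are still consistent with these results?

5

Spores -: excludes Bacillus subtilis, Bacillus cereus, Bacillus anthracis — 7 left.
Urease -: excludes Nocardia asteroides — 6 left.
Motility -: excludes Listeria monocytogenes — 5 left.
Still consistent: Arcanobacterium haemolyticum, Corynebacterium diphtheriae, Corynebacterium jeikeium, Erysipelothrix rhusiopathiae, Lactobacillus acidophilus.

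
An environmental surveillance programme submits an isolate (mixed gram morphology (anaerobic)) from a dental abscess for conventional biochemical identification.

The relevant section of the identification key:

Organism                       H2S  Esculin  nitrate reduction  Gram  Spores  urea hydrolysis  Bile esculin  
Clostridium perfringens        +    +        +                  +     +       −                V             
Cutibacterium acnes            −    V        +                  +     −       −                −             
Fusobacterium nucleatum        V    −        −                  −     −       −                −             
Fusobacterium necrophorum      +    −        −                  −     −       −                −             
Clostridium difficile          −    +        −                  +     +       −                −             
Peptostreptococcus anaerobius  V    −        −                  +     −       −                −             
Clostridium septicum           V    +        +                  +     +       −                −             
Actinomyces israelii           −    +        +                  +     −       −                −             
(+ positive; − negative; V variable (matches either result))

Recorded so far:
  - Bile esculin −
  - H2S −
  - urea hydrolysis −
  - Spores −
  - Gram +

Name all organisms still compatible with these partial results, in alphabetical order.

Actinomyces israelii, Cutibacterium acnes, Peptostreptococcus anaerobius

urea hydrolysis −: all 8 remaining candidates are consistent.
Bile esculin −: all 8 remaining candidates are consistent.
Spores −: excludes Clostridium perfringens, Clostridium difficile, Clostridium septicum — 5 left.
H2S −: excludes Fusobacterium necrophorum — 4 left.
Gram +: excludes Fusobacterium nucleatum — 3 left.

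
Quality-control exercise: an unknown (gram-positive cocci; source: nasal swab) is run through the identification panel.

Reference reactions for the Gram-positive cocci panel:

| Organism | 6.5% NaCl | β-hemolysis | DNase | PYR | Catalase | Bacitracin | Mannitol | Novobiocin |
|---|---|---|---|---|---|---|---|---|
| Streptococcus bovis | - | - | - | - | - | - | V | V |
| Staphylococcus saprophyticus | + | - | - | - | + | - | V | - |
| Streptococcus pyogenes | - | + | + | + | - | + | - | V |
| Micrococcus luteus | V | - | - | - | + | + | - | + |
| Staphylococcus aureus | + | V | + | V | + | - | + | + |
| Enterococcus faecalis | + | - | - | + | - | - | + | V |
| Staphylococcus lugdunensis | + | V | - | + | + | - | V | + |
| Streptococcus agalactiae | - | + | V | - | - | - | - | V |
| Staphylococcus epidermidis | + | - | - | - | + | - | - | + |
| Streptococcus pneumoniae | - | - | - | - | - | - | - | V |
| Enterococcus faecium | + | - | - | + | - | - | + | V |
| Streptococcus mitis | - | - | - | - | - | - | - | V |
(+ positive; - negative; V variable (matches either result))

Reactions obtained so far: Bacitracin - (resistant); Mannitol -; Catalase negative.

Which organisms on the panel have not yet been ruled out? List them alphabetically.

Mannitol -: excludes Staphylococcus aureus, Enterococcus faecalis, Enterococcus faecium — 9 left.
Bacitracin -: excludes Streptococcus pyogenes, Micrococcus luteus — 7 left.
Catalase -: excludes Staphylococcus saprophyticus, Staphylococcus lugdunensis, Staphylococcus epidermidis — 4 left.

Streptococcus agalactiae, Streptococcus bovis, Streptococcus mitis, Streptococcus pneumoniae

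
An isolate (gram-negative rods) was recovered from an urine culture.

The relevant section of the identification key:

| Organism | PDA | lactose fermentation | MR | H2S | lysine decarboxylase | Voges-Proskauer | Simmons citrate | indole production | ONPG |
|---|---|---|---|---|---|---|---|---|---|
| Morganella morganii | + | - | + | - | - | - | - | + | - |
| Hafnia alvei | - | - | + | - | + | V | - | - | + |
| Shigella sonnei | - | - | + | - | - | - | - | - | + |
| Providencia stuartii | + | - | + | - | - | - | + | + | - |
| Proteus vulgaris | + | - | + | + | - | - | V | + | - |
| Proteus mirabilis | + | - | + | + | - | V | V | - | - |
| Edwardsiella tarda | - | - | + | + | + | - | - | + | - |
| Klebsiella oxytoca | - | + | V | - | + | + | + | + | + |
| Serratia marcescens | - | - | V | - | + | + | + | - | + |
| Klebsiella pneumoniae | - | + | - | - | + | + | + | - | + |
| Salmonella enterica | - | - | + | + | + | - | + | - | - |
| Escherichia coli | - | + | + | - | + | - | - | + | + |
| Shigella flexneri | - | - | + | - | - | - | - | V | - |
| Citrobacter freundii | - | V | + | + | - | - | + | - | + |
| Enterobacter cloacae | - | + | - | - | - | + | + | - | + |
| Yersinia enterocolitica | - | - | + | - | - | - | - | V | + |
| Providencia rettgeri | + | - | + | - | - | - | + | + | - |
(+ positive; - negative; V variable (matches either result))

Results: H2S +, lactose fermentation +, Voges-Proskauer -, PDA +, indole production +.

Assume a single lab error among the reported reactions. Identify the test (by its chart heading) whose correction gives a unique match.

lactose fermentation

As reported, no row in the chart matches all 5 reactions.
Reversing Voges-Proskauer → still no organism matches.
Reversing lactose fermentation (to -) → unique match: Proteus vulgaris.
Reversing H2S → still no organism matches.
Reversing PDA → still no organism matches.
Reversing indole production → still no organism matches.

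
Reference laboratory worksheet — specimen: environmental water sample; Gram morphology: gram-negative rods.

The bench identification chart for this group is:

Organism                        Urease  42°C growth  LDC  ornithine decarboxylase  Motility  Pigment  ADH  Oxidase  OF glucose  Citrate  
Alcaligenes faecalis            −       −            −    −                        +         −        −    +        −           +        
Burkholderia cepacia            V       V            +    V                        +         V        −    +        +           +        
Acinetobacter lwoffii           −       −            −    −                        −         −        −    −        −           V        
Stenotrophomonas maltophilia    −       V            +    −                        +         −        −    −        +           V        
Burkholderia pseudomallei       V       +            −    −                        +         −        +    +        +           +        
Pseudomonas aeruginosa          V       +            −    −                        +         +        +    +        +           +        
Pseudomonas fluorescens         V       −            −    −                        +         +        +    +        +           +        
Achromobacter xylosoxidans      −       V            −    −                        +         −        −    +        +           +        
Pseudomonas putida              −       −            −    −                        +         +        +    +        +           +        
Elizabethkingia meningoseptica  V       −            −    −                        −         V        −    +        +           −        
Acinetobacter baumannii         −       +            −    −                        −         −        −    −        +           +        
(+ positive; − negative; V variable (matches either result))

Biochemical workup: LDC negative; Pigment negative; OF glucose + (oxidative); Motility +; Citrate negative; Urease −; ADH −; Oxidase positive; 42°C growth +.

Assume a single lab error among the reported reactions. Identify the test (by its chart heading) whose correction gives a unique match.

Citrate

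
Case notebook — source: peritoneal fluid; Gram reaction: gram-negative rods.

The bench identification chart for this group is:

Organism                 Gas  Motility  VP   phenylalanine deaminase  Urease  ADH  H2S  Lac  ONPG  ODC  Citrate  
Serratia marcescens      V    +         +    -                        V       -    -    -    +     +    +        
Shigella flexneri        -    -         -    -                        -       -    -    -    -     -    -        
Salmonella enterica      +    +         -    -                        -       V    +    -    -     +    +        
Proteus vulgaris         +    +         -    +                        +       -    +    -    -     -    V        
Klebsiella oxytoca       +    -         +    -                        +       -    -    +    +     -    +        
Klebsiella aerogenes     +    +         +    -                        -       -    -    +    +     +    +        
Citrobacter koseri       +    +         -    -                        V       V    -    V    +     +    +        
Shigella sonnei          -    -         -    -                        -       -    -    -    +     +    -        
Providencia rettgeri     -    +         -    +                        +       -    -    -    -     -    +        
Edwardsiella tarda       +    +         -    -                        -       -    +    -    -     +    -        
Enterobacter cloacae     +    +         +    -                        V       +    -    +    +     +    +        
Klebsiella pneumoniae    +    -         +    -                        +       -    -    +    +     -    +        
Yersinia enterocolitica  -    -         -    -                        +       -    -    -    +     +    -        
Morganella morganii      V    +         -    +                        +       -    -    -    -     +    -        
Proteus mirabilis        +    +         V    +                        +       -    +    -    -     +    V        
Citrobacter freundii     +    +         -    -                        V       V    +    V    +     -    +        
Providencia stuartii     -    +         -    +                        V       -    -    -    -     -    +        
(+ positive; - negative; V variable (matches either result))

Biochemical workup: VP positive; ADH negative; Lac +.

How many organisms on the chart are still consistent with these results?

3

VP +: excludes 11 organisms — 6 left.
Lac +: excludes Serratia marcescens, Proteus mirabilis — 4 left.
ADH -: excludes Enterobacter cloacae — 3 left.
Still consistent: Klebsiella aerogenes, Klebsiella oxytoca, Klebsiella pneumoniae.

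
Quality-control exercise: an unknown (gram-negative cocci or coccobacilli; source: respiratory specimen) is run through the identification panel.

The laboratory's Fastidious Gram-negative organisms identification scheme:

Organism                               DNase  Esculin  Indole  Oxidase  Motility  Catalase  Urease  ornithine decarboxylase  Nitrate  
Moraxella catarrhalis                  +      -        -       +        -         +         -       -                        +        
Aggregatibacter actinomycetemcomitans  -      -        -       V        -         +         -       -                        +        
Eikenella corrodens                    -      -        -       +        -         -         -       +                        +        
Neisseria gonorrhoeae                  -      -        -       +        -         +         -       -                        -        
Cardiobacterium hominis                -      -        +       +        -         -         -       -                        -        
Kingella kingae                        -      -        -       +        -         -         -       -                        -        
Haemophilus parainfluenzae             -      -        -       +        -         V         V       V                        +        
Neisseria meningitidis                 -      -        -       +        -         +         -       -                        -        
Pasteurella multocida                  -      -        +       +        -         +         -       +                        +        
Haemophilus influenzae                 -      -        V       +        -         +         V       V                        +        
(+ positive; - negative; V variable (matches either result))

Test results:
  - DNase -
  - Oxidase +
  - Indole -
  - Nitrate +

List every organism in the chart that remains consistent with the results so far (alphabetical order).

Oxidase +: all 10 remaining candidates are consistent.
DNase -: excludes Moraxella catarrhalis — 9 left.
Indole -: excludes Cardiobacterium hominis, Pasteurella multocida — 7 left.
Nitrate +: excludes Neisseria gonorrhoeae, Kingella kingae, Neisseria meningitidis — 4 left.

Aggregatibacter actinomycetemcomitans, Eikenella corrodens, Haemophilus influenzae, Haemophilus parainfluenzae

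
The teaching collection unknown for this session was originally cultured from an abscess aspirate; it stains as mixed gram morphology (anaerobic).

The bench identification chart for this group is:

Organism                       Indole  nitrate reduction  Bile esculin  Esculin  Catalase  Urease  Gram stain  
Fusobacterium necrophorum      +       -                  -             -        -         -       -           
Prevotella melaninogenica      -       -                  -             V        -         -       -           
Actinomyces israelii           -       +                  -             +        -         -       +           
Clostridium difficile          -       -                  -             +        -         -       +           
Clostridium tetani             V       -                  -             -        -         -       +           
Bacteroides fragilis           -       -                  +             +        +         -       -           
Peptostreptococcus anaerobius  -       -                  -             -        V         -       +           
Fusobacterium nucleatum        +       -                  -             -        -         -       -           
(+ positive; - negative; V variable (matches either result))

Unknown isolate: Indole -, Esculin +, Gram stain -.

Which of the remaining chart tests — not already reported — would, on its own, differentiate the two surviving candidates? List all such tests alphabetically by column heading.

Gram stain -: excludes Actinomyces israelii, Clostridium difficile, Clostridium tetani, Peptostreptococcus anaerobius — 4 left.
Indole -: excludes Fusobacterium necrophorum, Fusobacterium nucleatum — 2 left.
Esculin +: all 2 remaining candidates are consistent.
Two candidates remain: Bacteroides fragilis and Prevotella melaninogenica.
  nitrate reduction: - vs - — same for both, does not separate.
  Bile esculin: Bacteroides fragilis +, Prevotella melaninogenica - — discriminates.
  Catalase: Bacteroides fragilis +, Prevotella melaninogenica - — discriminates.
  Urease: - vs - — same for both, does not separate.

Bile esculin, Catalase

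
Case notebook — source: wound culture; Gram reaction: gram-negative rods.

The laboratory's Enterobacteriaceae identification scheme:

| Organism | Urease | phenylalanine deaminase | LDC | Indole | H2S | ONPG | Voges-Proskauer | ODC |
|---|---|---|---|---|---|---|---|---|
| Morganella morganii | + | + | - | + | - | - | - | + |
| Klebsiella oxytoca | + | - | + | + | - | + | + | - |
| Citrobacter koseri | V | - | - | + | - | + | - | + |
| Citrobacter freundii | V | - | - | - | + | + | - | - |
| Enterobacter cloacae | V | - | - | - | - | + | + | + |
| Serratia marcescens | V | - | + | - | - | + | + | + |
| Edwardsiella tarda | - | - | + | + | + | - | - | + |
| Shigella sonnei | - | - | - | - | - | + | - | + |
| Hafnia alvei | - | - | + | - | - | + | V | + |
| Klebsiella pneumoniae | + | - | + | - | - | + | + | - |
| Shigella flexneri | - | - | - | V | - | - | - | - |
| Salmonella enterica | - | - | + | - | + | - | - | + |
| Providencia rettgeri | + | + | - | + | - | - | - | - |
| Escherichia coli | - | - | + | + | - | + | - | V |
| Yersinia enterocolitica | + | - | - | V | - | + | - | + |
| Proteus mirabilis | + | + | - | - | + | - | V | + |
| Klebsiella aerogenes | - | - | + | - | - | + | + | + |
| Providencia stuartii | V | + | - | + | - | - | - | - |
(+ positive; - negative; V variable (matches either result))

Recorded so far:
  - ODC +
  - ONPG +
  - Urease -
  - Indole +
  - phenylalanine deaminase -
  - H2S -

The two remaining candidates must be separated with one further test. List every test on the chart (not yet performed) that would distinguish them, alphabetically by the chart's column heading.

ONPG +: excludes 7 organisms — 11 left.
Urease -: excludes Klebsiella oxytoca, Klebsiella pneumoniae, Yersinia enterocolitica — 8 left.
ODC +: excludes Citrobacter freundii — 7 left.
phenylalanine deaminase -: all 7 remaining candidates are consistent.
H2S -: all 7 remaining candidates are consistent.
Indole +: excludes 5 organisms — 2 left.
Two candidates remain: Citrobacter koseri and Escherichia coli.
  LDC: Citrobacter koseri -, Escherichia coli + — discriminates.
  Voges-Proskauer: - vs - — same for both, does not separate.

LDC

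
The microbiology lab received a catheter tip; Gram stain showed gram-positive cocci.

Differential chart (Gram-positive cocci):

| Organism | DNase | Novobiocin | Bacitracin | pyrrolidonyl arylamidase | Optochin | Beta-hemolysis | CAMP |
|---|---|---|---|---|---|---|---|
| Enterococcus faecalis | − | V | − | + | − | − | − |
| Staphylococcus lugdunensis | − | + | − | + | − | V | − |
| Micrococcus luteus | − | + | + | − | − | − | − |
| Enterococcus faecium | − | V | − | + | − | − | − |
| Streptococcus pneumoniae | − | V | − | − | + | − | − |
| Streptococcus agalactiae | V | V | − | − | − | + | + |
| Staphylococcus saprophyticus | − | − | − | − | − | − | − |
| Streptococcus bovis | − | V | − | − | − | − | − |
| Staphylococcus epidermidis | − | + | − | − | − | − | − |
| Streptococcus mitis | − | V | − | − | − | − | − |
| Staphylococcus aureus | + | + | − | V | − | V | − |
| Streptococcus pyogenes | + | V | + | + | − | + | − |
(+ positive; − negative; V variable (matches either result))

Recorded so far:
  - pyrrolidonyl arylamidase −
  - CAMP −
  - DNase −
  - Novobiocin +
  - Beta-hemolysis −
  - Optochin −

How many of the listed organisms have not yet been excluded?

4

pyrrolidonyl arylamidase −: excludes Enterococcus faecalis, Staphylococcus lugdunensis, Enterococcus faecium, Streptococcus pyogenes — 8 left.
Optochin −: excludes Streptococcus pneumoniae — 7 left.
Beta-hemolysis −: excludes Streptococcus agalactiae — 6 left.
DNase −: excludes Staphylococcus aureus — 5 left.
CAMP −: all 5 remaining candidates are consistent.
Novobiocin +: excludes Staphylococcus saprophyticus — 4 left.
Still consistent: Micrococcus luteus, Staphylococcus epidermidis, Streptococcus bovis, Streptococcus mitis.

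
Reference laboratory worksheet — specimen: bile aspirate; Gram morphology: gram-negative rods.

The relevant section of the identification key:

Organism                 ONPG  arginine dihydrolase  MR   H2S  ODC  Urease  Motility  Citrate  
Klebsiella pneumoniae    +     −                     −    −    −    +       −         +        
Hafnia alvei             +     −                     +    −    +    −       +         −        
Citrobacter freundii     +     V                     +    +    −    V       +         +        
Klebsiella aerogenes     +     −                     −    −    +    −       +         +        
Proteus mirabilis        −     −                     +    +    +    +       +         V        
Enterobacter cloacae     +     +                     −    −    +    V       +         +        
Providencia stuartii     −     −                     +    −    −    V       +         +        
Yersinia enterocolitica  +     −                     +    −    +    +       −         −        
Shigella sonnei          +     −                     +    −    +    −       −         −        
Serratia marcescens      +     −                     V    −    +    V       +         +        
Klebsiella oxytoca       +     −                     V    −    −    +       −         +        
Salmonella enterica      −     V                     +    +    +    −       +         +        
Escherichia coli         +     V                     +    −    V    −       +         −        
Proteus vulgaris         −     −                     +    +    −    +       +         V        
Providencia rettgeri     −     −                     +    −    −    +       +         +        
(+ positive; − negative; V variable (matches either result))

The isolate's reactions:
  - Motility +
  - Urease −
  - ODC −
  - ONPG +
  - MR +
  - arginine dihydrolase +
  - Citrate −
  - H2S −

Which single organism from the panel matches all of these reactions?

Motility +: excludes Klebsiella pneumoniae, Yersinia enterocolitica, Shigella sonnei, Klebsiella oxytoca — 11 left.
MR +: excludes Klebsiella aerogenes, Enterobacter cloacae — 9 left.
Urease −: excludes Proteus mirabilis, Proteus vulgaris, Providencia rettgeri — 6 left.
arginine dihydrolase +: excludes Hafnia alvei, Providencia stuartii, Serratia marcescens — 3 left.
ODC −: excludes Salmonella enterica — 2 left.
H2S −: excludes Citrobacter freundii — 1 left.
Citrate −: the one remaining candidate is consistent.
ONPG +: the one remaining candidate is consistent.

Escherichia coli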